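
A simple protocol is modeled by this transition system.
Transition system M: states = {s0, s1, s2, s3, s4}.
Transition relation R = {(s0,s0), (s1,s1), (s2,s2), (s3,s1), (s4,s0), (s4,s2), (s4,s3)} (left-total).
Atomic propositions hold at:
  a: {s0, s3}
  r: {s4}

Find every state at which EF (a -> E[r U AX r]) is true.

Sat(AX r) = {s : every successor in {s4}} = ∅
E[r U AX r]: least fixpoint, start Z0 = Sat(AX r) = ∅, add states in Sat(r) with some successor in Z. Already a fixed point.
Sat(E[r U AX r]) = ∅
Sat(a -> E[r U AX r]) = {s1, s2, s4}
EF (a -> E[r U AX r]): least fixpoint, start Z0 = {s1, s2, s4}, add states with some successor in Z. Z1 = {s1, s2, s3, s4}; fixed.
Sat(EF (a -> E[r U AX r])) = {s1, s2, s3, s4}

{s1, s2, s3, s4}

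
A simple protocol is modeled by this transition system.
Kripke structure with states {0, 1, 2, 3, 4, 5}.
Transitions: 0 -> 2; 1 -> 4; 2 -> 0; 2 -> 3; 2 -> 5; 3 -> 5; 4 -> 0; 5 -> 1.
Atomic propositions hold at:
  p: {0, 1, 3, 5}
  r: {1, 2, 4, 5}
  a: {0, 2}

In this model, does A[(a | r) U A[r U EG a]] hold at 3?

No

Sat(a | r) = {0, 1, 2, 4, 5}
EG a: greatest fixpoint, start Z0 = {0, 2}, keep only states in Sat with some successor in Z. Already a fixed point.
Sat(EG a) = {0, 2}
A[r U EG a]: least fixpoint, start Z0 = Sat(EG a) = {0, 2}, add states in Sat(r) with every successor in Z. Z1 = {0, 2, 4}; Z2 = {0, 1, 2, 4}; Z3 = {0, 1, 2, 4, 5}; fixed.
Sat(A[r U EG a]) = {0, 1, 2, 4, 5}
A[(a | r) U A[r U EG a]]: least fixpoint, start Z0 = Sat(A[r U EG a]) = {0, 1, 2, 4, 5}, add states in Sat(a | r) with every successor in Z. Already a fixed point.
Sat(A[(a | r) U A[r U EG a]]) = {0, 1, 2, 4, 5}
3 ∉ Sat(A[(a | r) U A[r U EG a]]) = {0, 1, 2, 4, 5}, so the formula does not hold at 3.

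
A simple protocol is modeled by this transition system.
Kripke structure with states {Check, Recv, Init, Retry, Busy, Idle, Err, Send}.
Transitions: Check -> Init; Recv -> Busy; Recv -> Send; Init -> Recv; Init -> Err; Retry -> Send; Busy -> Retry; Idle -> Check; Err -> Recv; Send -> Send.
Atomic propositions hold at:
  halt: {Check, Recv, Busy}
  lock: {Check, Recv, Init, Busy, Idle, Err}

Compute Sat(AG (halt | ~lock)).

Sat(~lock) = {Retry, Send}
Sat(halt | ~lock) = {Check, Recv, Retry, Busy, Send}
AG (halt | ~lock): greatest fixpoint, start Z0 = {Check, Recv, Retry, Busy, Send}, keep only states in Sat with every successor in Z. Z1 = {Recv, Retry, Busy, Send}; fixed.
Sat(AG (halt | ~lock)) = {Recv, Retry, Busy, Send}

{Recv, Retry, Busy, Send}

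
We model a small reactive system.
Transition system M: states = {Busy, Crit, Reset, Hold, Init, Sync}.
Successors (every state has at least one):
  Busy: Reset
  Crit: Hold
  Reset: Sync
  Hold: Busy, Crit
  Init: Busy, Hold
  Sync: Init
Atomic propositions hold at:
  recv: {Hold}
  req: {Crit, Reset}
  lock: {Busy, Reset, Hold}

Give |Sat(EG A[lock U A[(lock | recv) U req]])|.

Sat(lock | recv) = {Busy, Reset, Hold}
A[(lock | recv) U req]: least fixpoint, start Z0 = Sat(req) = {Crit, Reset}, add states in Sat(lock | recv) with every successor in Z. Z1 = {Busy, Crit, Reset}; Z2 = {Busy, Crit, Reset, Hold}; fixed.
Sat(A[(lock | recv) U req]) = {Busy, Crit, Reset, Hold}
A[lock U A[(lock | recv) U req]]: least fixpoint, start Z0 = Sat(A[(lock | recv) U req]) = {Busy, Crit, Reset, Hold}, add states in Sat(lock) with every successor in Z. Already a fixed point.
Sat(A[lock U A[(lock | recv) U req]]) = {Busy, Crit, Reset, Hold}
EG A[lock U A[(lock | recv) U req]]: greatest fixpoint, start Z0 = {Busy, Crit, Reset, Hold}, keep only states in Sat with some successor in Z. Z1 = {Busy, Crit, Hold}; Z2 = {Crit, Hold}; fixed.
Sat(EG A[lock U A[(lock | recv) U req]]) = {Crit, Hold}
|Sat(EG A[lock U A[(lock | recv) U req]])| = |{Crit, Hold}| = 2.

2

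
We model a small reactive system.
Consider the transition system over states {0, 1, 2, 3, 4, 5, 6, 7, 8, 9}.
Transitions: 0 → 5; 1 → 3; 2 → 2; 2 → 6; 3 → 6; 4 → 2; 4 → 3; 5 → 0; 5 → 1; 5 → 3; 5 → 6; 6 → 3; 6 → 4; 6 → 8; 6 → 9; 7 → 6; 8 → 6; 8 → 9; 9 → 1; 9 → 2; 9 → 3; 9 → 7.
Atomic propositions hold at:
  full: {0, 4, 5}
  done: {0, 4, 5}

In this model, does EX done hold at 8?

Sat(EX done) = {s : some successor in {0, 4, 5}} = {0, 5, 6}
8 ∉ Sat(EX done) = {0, 5, 6}, so the formula does not hold at 8.

No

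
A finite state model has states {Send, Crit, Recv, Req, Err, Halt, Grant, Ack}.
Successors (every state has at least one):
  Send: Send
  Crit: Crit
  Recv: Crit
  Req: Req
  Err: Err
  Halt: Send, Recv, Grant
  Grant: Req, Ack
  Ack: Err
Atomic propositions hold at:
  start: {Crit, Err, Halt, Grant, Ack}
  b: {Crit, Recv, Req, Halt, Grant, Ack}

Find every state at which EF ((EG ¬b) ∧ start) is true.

Sat(¬b) = {Send, Err}
EG ¬b: greatest fixpoint, start Z0 = {Send, Err}, keep only states in Sat with some successor in Z. Already a fixed point.
Sat(EG ¬b) = {Send, Err}
Sat((EG ¬b) ∧ start) = {Err}
EF ((EG ¬b) ∧ start): least fixpoint, start Z0 = {Err}, add states with some successor in Z. Z1 = {Err, Ack}; Z2 = {Err, Grant, Ack}; Z3 = {Err, Halt, Grant, Ack}; fixed.
Sat(EF ((EG ¬b) ∧ start)) = {Err, Halt, Grant, Ack}

{Err, Halt, Grant, Ack}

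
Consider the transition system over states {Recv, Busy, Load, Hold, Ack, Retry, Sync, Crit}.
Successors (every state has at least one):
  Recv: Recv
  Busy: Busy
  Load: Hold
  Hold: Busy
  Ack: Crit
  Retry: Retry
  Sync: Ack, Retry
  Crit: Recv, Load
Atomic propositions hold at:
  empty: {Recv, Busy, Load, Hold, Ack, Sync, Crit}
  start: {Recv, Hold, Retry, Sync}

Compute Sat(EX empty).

Sat(EX empty) = {s : some successor in {Recv, Busy, Load, Hold, Ack, Sync, Crit}} = {Recv, Busy, Load, Hold, Ack, Sync, Crit}

{Recv, Busy, Load, Hold, Ack, Sync, Crit}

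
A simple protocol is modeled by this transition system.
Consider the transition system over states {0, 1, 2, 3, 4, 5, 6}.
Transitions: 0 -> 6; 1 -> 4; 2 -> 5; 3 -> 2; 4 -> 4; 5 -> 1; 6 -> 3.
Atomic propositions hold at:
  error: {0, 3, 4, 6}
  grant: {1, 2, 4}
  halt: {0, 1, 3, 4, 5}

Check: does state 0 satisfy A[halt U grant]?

No

A[halt U grant]: least fixpoint, start Z0 = Sat(grant) = {1, 2, 4}, add states in Sat(halt) with every successor in Z. Z1 = {1, 2, 3, 4, 5}; fixed.
Sat(A[halt U grant]) = {1, 2, 3, 4, 5}
0 ∉ Sat(A[halt U grant]) = {1, 2, 3, 4, 5}, so the formula does not hold at 0.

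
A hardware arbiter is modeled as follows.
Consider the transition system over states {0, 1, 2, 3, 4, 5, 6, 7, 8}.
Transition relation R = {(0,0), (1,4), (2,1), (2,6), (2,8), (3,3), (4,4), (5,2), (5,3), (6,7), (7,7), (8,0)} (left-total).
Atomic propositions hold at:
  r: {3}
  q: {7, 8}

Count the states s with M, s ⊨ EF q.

5

EF q: least fixpoint, start Z0 = {7, 8}, add states with some successor in Z. Z1 = {2, 6, 7, 8}; Z2 = {2, 5, 6, 7, 8}; fixed.
Sat(EF q) = {2, 5, 6, 7, 8}
|Sat(EF q)| = |{2, 5, 6, 7, 8}| = 5.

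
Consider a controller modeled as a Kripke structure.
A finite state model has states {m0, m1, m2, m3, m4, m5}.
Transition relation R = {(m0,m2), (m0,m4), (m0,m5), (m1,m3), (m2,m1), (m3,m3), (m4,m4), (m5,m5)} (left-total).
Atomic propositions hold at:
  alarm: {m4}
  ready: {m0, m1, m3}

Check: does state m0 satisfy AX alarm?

No

Sat(AX alarm) = {s : every successor in {m4}} = {m4}
m0 ∉ Sat(AX alarm) = {m4}, so the formula does not hold at m0.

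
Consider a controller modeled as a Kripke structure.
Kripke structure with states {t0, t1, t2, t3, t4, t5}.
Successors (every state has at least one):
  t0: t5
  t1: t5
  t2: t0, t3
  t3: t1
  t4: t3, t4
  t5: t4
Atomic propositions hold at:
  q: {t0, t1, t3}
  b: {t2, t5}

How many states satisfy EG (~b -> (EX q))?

Sat(~b) = {t0, t1, t3, t4}
Sat(EX q) = {s : some successor in {t0, t1, t3}} = {t2, t3, t4}
Sat(~b -> (EX q)) = {t2, t3, t4, t5}
EG (~b -> (EX q)): greatest fixpoint, start Z0 = {t2, t3, t4, t5}, keep only states in Sat with some successor in Z. Z1 = {t2, t4, t5}; Z2 = {t4, t5}; fixed.
Sat(EG (~b -> (EX q))) = {t4, t5}
|Sat(EG (~b -> (EX q)))| = |{t4, t5}| = 2.

2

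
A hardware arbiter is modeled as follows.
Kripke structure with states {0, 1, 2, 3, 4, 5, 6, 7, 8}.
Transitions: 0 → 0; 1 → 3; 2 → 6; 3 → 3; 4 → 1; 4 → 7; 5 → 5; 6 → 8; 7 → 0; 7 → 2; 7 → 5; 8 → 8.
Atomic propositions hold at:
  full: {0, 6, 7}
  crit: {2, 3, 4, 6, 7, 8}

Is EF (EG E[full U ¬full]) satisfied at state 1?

Yes

Sat(¬full) = {1, 2, 3, 4, 5, 8}
E[full U ¬full]: least fixpoint, start Z0 = Sat(¬full) = {1, 2, 3, 4, 5, 8}, add states in Sat(full) with some successor in Z. Z1 = {1, 2, 3, 4, 5, 6, 7, 8}; fixed.
Sat(E[full U ¬full]) = {1, 2, 3, 4, 5, 6, 7, 8}
EG E[full U ¬full]: greatest fixpoint, start Z0 = {1, 2, 3, 4, 5, 6, 7, 8}, keep only states in Sat with some successor in Z. Already a fixed point.
Sat(EG E[full U ¬full]) = {1, 2, 3, 4, 5, 6, 7, 8}
EF (EG E[full U ¬full]): least fixpoint, start Z0 = {1, 2, 3, 4, 5, 6, 7, 8}, add states with some successor in Z. Already a fixed point.
Sat(EF (EG E[full U ¬full])) = {1, 2, 3, 4, 5, 6, 7, 8}
1 ∈ Sat(EF (EG E[full U ¬full])) = {1, 2, 3, 4, 5, 6, 7, 8}, so the formula holds at 1.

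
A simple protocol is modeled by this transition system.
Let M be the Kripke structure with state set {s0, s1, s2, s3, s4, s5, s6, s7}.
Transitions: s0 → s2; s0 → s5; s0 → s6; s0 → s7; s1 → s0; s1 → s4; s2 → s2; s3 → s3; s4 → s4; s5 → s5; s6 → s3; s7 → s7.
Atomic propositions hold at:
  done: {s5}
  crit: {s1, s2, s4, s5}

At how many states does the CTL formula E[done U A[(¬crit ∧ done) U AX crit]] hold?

3

Sat(¬crit) = {s0, s3, s6, s7}
Sat(¬crit ∧ done) = ∅
Sat(AX crit) = {s : every successor in {s1, s2, s4, s5}} = {s2, s4, s5}
A[(¬crit ∧ done) U AX crit]: least fixpoint, start Z0 = Sat(AX crit) = {s2, s4, s5}, add states in Sat(¬crit ∧ done) with every successor in Z. Already a fixed point.
Sat(A[(¬crit ∧ done) U AX crit]) = {s2, s4, s5}
E[done U A[(¬crit ∧ done) U AX crit]]: least fixpoint, start Z0 = Sat(A[(¬crit ∧ done) U AX crit]) = {s2, s4, s5}, add states in Sat(done) with some successor in Z. Already a fixed point.
Sat(E[done U A[(¬crit ∧ done) U AX crit]]) = {s2, s4, s5}
|Sat(E[done U A[(¬crit ∧ done) U AX crit]])| = |{s2, s4, s5}| = 3.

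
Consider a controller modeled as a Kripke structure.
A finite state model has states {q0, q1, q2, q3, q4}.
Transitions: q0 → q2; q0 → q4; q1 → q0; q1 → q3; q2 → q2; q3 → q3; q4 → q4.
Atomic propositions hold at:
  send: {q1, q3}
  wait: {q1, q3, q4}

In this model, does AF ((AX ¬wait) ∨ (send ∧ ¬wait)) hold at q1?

No

Sat(¬wait) = {q0, q2}
Sat(AX ¬wait) = {s : every successor in {q0, q2}} = {q2}
Sat(send ∧ ¬wait) = ∅
Sat((AX ¬wait) ∨ (send ∧ ¬wait)) = {q2}
AF ((AX ¬wait) ∨ (send ∧ ¬wait)): least fixpoint, start Z0 = {q2}, add states with every successor in Z. Already a fixed point.
Sat(AF ((AX ¬wait) ∨ (send ∧ ¬wait))) = {q2}
q1 ∉ Sat(AF ((AX ¬wait) ∨ (send ∧ ¬wait))) = {q2}, so the formula does not hold at q1.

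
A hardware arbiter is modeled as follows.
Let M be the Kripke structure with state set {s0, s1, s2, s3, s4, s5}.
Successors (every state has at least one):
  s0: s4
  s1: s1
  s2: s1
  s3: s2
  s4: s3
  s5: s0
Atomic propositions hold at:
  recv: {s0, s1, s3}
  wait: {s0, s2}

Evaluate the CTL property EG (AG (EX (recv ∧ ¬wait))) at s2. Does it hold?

Yes

Sat(¬wait) = {s1, s3, s4, s5}
Sat(recv ∧ ¬wait) = {s1, s3}
Sat(EX (recv ∧ ¬wait)) = {s : some successor in {s1, s3}} = {s1, s2, s4}
AG (EX (recv ∧ ¬wait)): greatest fixpoint, start Z0 = {s1, s2, s4}, keep only states in Sat with every successor in Z. Z1 = {s1, s2}; fixed.
Sat(AG (EX (recv ∧ ¬wait))) = {s1, s2}
EG (AG (EX (recv ∧ ¬wait))): greatest fixpoint, start Z0 = {s1, s2}, keep only states in Sat with some successor in Z. Already a fixed point.
Sat(EG (AG (EX (recv ∧ ¬wait)))) = {s1, s2}
s2 ∈ Sat(EG (AG (EX (recv ∧ ¬wait)))) = {s1, s2}, so the formula holds at s2.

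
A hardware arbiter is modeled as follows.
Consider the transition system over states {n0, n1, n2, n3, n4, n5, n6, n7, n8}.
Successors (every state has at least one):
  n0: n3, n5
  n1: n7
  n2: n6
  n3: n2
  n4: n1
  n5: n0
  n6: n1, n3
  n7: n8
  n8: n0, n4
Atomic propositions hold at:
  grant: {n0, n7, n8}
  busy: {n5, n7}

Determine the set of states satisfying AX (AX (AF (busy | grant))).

{n1, n4, n7}

Sat(busy | grant) = {n0, n5, n7, n8}
AF (busy | grant): least fixpoint, start Z0 = {n0, n5, n7, n8}, add states with every successor in Z. Z1 = {n0, n1, n5, n7, n8}; Z2 = {n0, n1, n4, n5, n7, n8}; fixed.
Sat(AF (busy | grant)) = {n0, n1, n4, n5, n7, n8}
Sat(AX (AF (busy | grant))) = {s : every successor in {n0, n1, n4, n5, n7, n8}} = {n1, n4, n5, n7, n8}
Sat(AX (AX (AF (busy | grant)))) = {s : every successor in {n1, n4, n5, n7, n8}} = {n1, n4, n7}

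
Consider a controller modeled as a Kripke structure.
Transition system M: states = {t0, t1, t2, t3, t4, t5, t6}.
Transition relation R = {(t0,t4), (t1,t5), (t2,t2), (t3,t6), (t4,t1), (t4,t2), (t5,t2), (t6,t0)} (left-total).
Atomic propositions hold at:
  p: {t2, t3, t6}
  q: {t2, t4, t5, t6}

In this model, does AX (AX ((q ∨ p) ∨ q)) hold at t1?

Sat(q ∨ p) = {t2, t3, t4, t5, t6}
Sat((q ∨ p) ∨ q) = {t2, t3, t4, t5, t6}
Sat(AX ((q ∨ p) ∨ q)) = {s : every successor in {t2, t3, t4, t5, t6}} = {t0, t1, t2, t3, t5}
Sat(AX (AX ((q ∨ p) ∨ q))) = {s : every successor in {t0, t1, t2, t3, t5}} = {t1, t2, t4, t5, t6}
t1 ∈ Sat(AX (AX ((q ∨ p) ∨ q))) = {t1, t2, t4, t5, t6}, so the formula holds at t1.

Yes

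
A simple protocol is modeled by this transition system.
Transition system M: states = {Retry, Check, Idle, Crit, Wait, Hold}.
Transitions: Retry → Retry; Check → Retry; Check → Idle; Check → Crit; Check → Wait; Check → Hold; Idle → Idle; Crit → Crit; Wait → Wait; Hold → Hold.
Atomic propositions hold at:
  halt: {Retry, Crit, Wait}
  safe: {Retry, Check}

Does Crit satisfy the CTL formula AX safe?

No

Sat(AX safe) = {s : every successor in {Retry, Check}} = {Retry}
Crit ∉ Sat(AX safe) = {Retry}, so the formula does not hold at Crit.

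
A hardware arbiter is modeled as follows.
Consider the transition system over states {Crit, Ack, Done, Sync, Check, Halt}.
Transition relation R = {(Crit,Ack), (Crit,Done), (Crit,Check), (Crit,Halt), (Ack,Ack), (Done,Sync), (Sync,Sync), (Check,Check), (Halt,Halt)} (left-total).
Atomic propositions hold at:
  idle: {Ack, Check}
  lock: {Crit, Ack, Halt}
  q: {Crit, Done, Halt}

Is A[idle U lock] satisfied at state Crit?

A[idle U lock]: least fixpoint, start Z0 = Sat(lock) = {Crit, Ack, Halt}, add states in Sat(idle) with every successor in Z. Already a fixed point.
Sat(A[idle U lock]) = {Crit, Ack, Halt}
Crit ∈ Sat(A[idle U lock]) = {Crit, Ack, Halt}, so the formula holds at Crit.

Yes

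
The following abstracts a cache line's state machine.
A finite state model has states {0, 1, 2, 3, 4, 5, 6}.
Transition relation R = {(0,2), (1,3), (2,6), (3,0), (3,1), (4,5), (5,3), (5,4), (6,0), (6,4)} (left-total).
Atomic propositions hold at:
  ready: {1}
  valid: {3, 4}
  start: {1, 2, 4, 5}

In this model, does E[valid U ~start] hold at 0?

Yes

Sat(~start) = {0, 3, 6}
E[valid U ~start]: least fixpoint, start Z0 = Sat(~start) = {0, 3, 6}, add states in Sat(valid) with some successor in Z. Already a fixed point.
Sat(E[valid U ~start]) = {0, 3, 6}
0 ∈ Sat(E[valid U ~start]) = {0, 3, 6}, so the formula holds at 0.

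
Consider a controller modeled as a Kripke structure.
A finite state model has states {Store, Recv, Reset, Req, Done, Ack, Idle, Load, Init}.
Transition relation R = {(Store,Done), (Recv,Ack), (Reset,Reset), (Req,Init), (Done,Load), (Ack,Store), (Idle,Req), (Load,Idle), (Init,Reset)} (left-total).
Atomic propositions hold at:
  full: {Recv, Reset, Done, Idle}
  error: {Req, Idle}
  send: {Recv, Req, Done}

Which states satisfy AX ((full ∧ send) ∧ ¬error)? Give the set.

Sat(full ∧ send) = {Recv, Done}
Sat(¬error) = {Store, Recv, Reset, Done, Ack, Load, Init}
Sat((full ∧ send) ∧ ¬error) = {Recv, Done}
Sat(AX ((full ∧ send) ∧ ¬error)) = {s : every successor in {Recv, Done}} = {Store}

{Store}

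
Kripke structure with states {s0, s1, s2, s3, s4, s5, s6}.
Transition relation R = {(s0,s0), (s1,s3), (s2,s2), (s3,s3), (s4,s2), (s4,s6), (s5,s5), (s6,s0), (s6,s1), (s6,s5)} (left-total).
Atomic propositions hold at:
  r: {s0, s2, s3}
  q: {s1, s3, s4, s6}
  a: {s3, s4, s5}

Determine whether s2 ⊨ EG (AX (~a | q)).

Sat(~a) = {s0, s1, s2, s6}
Sat(~a | q) = {s0, s1, s2, s3, s4, s6}
Sat(AX (~a | q)) = {s : every successor in {s0, s1, s2, s3, s4, s6}} = {s0, s1, s2, s3, s4}
EG (AX (~a | q)): greatest fixpoint, start Z0 = {s0, s1, s2, s3, s4}, keep only states in Sat with some successor in Z. Already a fixed point.
Sat(EG (AX (~a | q))) = {s0, s1, s2, s3, s4}
s2 ∈ Sat(EG (AX (~a | q))) = {s0, s1, s2, s3, s4}, so the formula holds at s2.

Yes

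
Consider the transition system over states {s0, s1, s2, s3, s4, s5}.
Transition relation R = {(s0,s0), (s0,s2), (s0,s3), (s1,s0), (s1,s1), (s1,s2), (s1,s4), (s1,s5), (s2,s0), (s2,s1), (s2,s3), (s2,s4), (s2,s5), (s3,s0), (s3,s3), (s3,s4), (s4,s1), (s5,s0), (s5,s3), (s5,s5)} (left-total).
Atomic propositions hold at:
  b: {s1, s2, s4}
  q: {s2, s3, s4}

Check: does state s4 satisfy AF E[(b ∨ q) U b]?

Yes

Sat(b ∨ q) = {s1, s2, s3, s4}
E[(b ∨ q) U b]: least fixpoint, start Z0 = Sat(b) = {s1, s2, s4}, add states in Sat(b ∨ q) with some successor in Z. Z1 = {s1, s2, s3, s4}; fixed.
Sat(E[(b ∨ q) U b]) = {s1, s2, s3, s4}
AF E[(b ∨ q) U b]: least fixpoint, start Z0 = {s1, s2, s3, s4}, add states with every successor in Z. Already a fixed point.
Sat(AF E[(b ∨ q) U b]) = {s1, s2, s3, s4}
s4 ∈ Sat(AF E[(b ∨ q) U b]) = {s1, s2, s3, s4}, so the formula holds at s4.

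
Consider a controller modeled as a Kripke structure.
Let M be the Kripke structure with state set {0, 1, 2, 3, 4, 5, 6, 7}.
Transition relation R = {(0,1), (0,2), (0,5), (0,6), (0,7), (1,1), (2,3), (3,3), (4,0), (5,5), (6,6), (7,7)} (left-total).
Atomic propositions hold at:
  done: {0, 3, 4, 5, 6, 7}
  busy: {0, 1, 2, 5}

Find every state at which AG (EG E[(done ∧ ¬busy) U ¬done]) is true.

{1}

Sat(¬busy) = {3, 4, 6, 7}
Sat(done ∧ ¬busy) = {3, 4, 6, 7}
Sat(¬done) = {1, 2}
E[(done ∧ ¬busy) U ¬done]: least fixpoint, start Z0 = Sat(¬done) = {1, 2}, add states in Sat(done ∧ ¬busy) with some successor in Z. Already a fixed point.
Sat(E[(done ∧ ¬busy) U ¬done]) = {1, 2}
EG E[(done ∧ ¬busy) U ¬done]: greatest fixpoint, start Z0 = {1, 2}, keep only states in Sat with some successor in Z. Z1 = {1}; fixed.
Sat(EG E[(done ∧ ¬busy) U ¬done]) = {1}
AG (EG E[(done ∧ ¬busy) U ¬done]): greatest fixpoint, start Z0 = {1}, keep only states in Sat with every successor in Z. Already a fixed point.
Sat(AG (EG E[(done ∧ ¬busy) U ¬done])) = {1}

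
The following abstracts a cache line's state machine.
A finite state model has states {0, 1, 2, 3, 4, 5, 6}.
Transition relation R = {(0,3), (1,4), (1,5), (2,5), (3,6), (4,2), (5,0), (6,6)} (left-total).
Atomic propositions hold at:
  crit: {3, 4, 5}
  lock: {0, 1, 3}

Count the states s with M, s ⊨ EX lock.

Sat(EX lock) = {s : some successor in {0, 1, 3}} = {0, 5}
|Sat(EX lock)| = |{0, 5}| = 2.

2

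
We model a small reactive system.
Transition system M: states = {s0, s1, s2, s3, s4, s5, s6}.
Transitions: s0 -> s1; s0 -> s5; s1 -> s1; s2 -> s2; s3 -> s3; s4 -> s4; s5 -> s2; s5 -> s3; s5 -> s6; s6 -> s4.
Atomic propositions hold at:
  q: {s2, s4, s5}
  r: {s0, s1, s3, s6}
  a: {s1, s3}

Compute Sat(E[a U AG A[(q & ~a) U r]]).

{s1, s3}

Sat(~a) = {s0, s2, s4, s5, s6}
Sat(q & ~a) = {s2, s4, s5}
A[(q & ~a) U r]: least fixpoint, start Z0 = Sat(r) = {s0, s1, s3, s6}, add states in Sat(q & ~a) with every successor in Z. Already a fixed point.
Sat(A[(q & ~a) U r]) = {s0, s1, s3, s6}
AG A[(q & ~a) U r]: greatest fixpoint, start Z0 = {s0, s1, s3, s6}, keep only states in Sat with every successor in Z. Z1 = {s1, s3}; fixed.
Sat(AG A[(q & ~a) U r]) = {s1, s3}
E[a U AG A[(q & ~a) U r]]: least fixpoint, start Z0 = Sat(AG A[(q & ~a) U r]) = {s1, s3}, add states in Sat(a) with some successor in Z. Already a fixed point.
Sat(E[a U AG A[(q & ~a) U r]]) = {s1, s3}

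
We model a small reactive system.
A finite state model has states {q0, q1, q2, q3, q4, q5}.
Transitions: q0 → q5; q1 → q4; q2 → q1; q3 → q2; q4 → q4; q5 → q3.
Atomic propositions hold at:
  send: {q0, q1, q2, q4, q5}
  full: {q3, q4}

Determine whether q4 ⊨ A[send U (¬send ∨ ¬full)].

No

Sat(¬send) = {q3}
Sat(¬full) = {q0, q1, q2, q5}
Sat(¬send ∨ ¬full) = {q0, q1, q2, q3, q5}
A[send U (¬send ∨ ¬full)]: least fixpoint, start Z0 = Sat((¬send ∨ ¬full)) = {q0, q1, q2, q3, q5}, add states in Sat(send) with every successor in Z. Already a fixed point.
Sat(A[send U (¬send ∨ ¬full)]) = {q0, q1, q2, q3, q5}
q4 ∉ Sat(A[send U (¬send ∨ ¬full)]) = {q0, q1, q2, q3, q5}, so the formula does not hold at q4.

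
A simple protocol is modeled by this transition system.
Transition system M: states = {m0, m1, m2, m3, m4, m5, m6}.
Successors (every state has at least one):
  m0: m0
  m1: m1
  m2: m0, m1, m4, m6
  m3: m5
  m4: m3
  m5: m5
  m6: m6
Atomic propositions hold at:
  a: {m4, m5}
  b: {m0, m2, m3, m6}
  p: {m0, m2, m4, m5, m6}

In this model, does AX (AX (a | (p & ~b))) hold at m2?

Sat(~b) = {m1, m4, m5}
Sat(p & ~b) = {m4, m5}
Sat(a | (p & ~b)) = {m4, m5}
Sat(AX (a | (p & ~b))) = {s : every successor in {m4, m5}} = {m3, m5}
Sat(AX (AX (a | (p & ~b)))) = {s : every successor in {m3, m5}} = {m3, m4, m5}
m2 ∉ Sat(AX (AX (a | (p & ~b)))) = {m3, m4, m5}, so the formula does not hold at m2.

No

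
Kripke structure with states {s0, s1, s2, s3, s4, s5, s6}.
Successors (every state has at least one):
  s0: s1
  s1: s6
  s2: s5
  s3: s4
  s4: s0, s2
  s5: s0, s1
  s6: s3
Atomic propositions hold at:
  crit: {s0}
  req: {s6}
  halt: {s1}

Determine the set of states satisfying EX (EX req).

{s0, s5}

Sat(EX req) = {s : some successor in {s6}} = {s1}
Sat(EX (EX req)) = {s : some successor in {s1}} = {s0, s5}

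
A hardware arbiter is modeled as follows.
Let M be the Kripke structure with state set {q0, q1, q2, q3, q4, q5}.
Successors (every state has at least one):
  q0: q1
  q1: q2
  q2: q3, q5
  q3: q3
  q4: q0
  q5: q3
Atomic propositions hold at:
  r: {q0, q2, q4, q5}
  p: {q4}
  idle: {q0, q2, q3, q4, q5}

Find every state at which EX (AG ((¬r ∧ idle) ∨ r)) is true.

{q1, q2, q3, q5}

Sat(¬r) = {q1, q3}
Sat(¬r ∧ idle) = {q3}
Sat((¬r ∧ idle) ∨ r) = {q0, q2, q3, q4, q5}
AG ((¬r ∧ idle) ∨ r): greatest fixpoint, start Z0 = {q0, q2, q3, q4, q5}, keep only states in Sat with every successor in Z. Z1 = {q2, q3, q4, q5}; Z2 = {q2, q3, q5}; fixed.
Sat(AG ((¬r ∧ idle) ∨ r)) = {q2, q3, q5}
Sat(EX (AG ((¬r ∧ idle) ∨ r))) = {s : some successor in {q2, q3, q5}} = {q1, q2, q3, q5}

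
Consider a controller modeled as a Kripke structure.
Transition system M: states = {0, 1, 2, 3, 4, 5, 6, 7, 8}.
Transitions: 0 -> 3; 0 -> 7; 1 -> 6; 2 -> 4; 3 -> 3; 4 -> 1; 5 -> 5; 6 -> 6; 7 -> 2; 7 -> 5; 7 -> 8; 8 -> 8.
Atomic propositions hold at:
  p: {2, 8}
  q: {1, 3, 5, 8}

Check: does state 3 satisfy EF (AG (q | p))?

Sat(q | p) = {1, 2, 3, 5, 8}
AG (q | p): greatest fixpoint, start Z0 = {1, 2, 3, 5, 8}, keep only states in Sat with every successor in Z. Z1 = {3, 5, 8}; fixed.
Sat(AG (q | p)) = {3, 5, 8}
EF (AG (q | p)): least fixpoint, start Z0 = {3, 5, 8}, add states with some successor in Z. Z1 = {0, 3, 5, 7, 8}; fixed.
Sat(EF (AG (q | p))) = {0, 3, 5, 7, 8}
3 ∈ Sat(EF (AG (q | p))) = {0, 3, 5, 7, 8}, so the formula holds at 3.

Yes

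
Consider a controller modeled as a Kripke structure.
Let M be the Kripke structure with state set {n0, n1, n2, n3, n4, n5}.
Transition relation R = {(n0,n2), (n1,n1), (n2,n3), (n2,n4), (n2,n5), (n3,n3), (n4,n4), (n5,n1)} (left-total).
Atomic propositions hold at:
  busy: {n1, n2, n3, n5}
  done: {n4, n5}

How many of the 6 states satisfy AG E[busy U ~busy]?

1

Sat(~busy) = {n0, n4}
E[busy U ~busy]: least fixpoint, start Z0 = Sat(~busy) = {n0, n4}, add states in Sat(busy) with some successor in Z. Z1 = {n0, n2, n4}; fixed.
Sat(E[busy U ~busy]) = {n0, n2, n4}
AG E[busy U ~busy]: greatest fixpoint, start Z0 = {n0, n2, n4}, keep only states in Sat with every successor in Z. Z1 = {n0, n4}; Z2 = {n4}; fixed.
Sat(AG E[busy U ~busy]) = {n4}
|Sat(AG E[busy U ~busy])| = |{n4}| = 1.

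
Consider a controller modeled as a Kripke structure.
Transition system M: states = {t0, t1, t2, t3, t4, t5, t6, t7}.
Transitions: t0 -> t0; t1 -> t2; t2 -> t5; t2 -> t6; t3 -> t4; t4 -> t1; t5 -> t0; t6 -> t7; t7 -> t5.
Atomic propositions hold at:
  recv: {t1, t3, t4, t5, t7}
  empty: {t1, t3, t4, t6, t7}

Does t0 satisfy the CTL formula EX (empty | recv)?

No

Sat(empty | recv) = {t1, t3, t4, t5, t6, t7}
Sat(EX (empty | recv)) = {s : some successor in {t1, t3, t4, t5, t6, t7}} = {t2, t3, t4, t6, t7}
t0 ∉ Sat(EX (empty | recv)) = {t2, t3, t4, t6, t7}, so the formula does not hold at t0.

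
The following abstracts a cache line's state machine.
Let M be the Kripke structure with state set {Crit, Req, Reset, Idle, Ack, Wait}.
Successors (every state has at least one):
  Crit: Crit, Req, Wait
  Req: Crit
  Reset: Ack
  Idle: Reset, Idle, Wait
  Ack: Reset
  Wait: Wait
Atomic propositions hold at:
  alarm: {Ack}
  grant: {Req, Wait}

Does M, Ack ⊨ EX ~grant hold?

Yes

Sat(~grant) = {Crit, Reset, Idle, Ack}
Sat(EX ~grant) = {s : some successor in {Crit, Reset, Idle, Ack}} = {Crit, Req, Reset, Idle, Ack}
Ack ∈ Sat(EX ~grant) = {Crit, Req, Reset, Idle, Ack}, so the formula holds at Ack.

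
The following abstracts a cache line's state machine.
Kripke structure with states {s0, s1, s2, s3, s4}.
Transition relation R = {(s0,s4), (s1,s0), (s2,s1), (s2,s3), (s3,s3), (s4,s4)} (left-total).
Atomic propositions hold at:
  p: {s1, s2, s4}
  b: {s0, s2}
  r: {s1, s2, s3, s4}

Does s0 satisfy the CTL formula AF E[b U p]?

E[b U p]: least fixpoint, start Z0 = Sat(p) = {s1, s2, s4}, add states in Sat(b) with some successor in Z. Z1 = {s0, s1, s2, s4}; fixed.
Sat(E[b U p]) = {s0, s1, s2, s4}
AF E[b U p]: least fixpoint, start Z0 = {s0, s1, s2, s4}, add states with every successor in Z. Already a fixed point.
Sat(AF E[b U p]) = {s0, s1, s2, s4}
s0 ∈ Sat(AF E[b U p]) = {s0, s1, s2, s4}, so the formula holds at s0.

Yes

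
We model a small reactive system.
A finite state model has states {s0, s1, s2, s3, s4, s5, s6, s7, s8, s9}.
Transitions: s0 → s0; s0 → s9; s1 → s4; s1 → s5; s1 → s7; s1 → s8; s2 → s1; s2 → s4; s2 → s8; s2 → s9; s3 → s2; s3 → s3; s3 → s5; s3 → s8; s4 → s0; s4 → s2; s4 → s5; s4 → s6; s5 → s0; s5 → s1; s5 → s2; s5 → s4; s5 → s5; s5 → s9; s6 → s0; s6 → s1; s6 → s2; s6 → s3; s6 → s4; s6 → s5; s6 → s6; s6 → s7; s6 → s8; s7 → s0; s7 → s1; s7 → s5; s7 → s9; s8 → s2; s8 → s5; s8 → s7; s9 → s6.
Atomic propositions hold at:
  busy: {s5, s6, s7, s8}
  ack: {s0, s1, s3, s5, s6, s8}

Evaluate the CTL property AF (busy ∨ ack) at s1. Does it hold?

Yes

Sat(busy ∨ ack) = {s0, s1, s3, s5, s6, s7, s8}
AF (busy ∨ ack): least fixpoint, start Z0 = {s0, s1, s3, s5, s6, s7, s8}, add states with every successor in Z. Z1 = {s0, s1, s3, s5, s6, s7, s8, s9}; fixed.
Sat(AF (busy ∨ ack)) = {s0, s1, s3, s5, s6, s7, s8, s9}
s1 ∈ Sat(AF (busy ∨ ack)) = {s0, s1, s3, s5, s6, s7, s8, s9}, so the formula holds at s1.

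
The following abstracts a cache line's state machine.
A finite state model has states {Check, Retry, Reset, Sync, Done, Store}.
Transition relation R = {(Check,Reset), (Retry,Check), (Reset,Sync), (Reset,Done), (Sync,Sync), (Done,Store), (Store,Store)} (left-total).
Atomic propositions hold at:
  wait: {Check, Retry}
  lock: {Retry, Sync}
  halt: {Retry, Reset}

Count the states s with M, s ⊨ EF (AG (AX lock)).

Sat(AX lock) = {s : every successor in {Retry, Sync}} = {Sync}
AG (AX lock): greatest fixpoint, start Z0 = {Sync}, keep only states in Sat with every successor in Z. Already a fixed point.
Sat(AG (AX lock)) = {Sync}
EF (AG (AX lock)): least fixpoint, start Z0 = {Sync}, add states with some successor in Z. Z1 = {Reset, Sync}; Z2 = {Check, Reset, Sync}; Z3 = {Check, Retry, Reset, Sync}; fixed.
Sat(EF (AG (AX lock))) = {Check, Retry, Reset, Sync}
|Sat(EF (AG (AX lock)))| = |{Check, Retry, Reset, Sync}| = 4.

4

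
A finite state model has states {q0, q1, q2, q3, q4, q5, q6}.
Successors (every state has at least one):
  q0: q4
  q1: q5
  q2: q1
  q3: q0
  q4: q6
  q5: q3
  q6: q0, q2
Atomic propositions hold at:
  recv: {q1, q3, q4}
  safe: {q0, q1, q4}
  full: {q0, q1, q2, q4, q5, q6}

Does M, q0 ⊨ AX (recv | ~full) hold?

Yes

Sat(~full) = {q3}
Sat(recv | ~full) = {q1, q3, q4}
Sat(AX (recv | ~full)) = {s : every successor in {q1, q3, q4}} = {q0, q2, q5}
q0 ∈ Sat(AX (recv | ~full)) = {q0, q2, q5}, so the formula holds at q0.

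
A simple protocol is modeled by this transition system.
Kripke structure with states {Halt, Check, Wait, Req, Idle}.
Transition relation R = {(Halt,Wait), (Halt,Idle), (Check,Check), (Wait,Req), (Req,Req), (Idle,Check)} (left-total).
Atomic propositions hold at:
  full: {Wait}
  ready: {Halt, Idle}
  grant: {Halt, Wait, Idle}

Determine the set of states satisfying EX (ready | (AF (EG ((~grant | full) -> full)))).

{Halt}

Sat(~grant) = {Check, Req}
Sat(~grant | full) = {Check, Wait, Req}
Sat((~grant | full) -> full) = {Halt, Wait, Idle}
EG ((~grant | full) -> full): greatest fixpoint, start Z0 = {Halt, Wait, Idle}, keep only states in Sat with some successor in Z. Z1 = {Halt}; Z2 = ∅; fixed.
Sat(EG ((~grant | full) -> full)) = ∅
AF (EG ((~grant | full) -> full)): least fixpoint, start Z0 = ∅, add states with every successor in Z. Already a fixed point.
Sat(AF (EG ((~grant | full) -> full))) = ∅
Sat(ready | (AF (EG ((~grant | full) -> full)))) = {Halt, Idle}
Sat(EX (ready | (AF (EG ((~grant | full) -> full))))) = {s : some successor in {Halt, Idle}} = {Halt}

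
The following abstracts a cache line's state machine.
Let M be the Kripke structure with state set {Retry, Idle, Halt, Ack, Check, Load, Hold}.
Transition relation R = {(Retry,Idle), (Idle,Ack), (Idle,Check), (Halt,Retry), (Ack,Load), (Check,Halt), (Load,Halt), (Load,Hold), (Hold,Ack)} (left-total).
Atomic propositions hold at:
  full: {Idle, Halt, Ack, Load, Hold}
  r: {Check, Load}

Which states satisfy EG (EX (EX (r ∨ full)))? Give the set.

Sat(r ∨ full) = {Idle, Halt, Ack, Check, Load, Hold}
Sat(EX (r ∨ full)) = {s : some successor in {Idle, Halt, Ack, Check, Load, Hold}} = {Retry, Idle, Ack, Check, Load, Hold}
Sat(EX (EX (r ∨ full))) = {s : some successor in {Retry, Idle, Ack, Check, Load, Hold}} = {Retry, Idle, Halt, Ack, Load, Hold}
EG (EX (EX (r ∨ full))): greatest fixpoint, start Z0 = {Retry, Idle, Halt, Ack, Load, Hold}, keep only states in Sat with some successor in Z. Already a fixed point.
Sat(EG (EX (EX (r ∨ full)))) = {Retry, Idle, Halt, Ack, Load, Hold}

{Retry, Idle, Halt, Ack, Load, Hold}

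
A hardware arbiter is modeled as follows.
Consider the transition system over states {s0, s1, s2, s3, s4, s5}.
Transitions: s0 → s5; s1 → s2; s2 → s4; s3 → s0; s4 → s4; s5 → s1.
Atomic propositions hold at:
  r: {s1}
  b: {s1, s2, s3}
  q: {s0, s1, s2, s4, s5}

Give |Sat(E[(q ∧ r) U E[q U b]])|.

Sat(q ∧ r) = {s1}
E[q U b]: least fixpoint, start Z0 = Sat(b) = {s1, s2, s3}, add states in Sat(q) with some successor in Z. Z1 = {s1, s2, s3, s5}; Z2 = {s0, s1, s2, s3, s5}; fixed.
Sat(E[q U b]) = {s0, s1, s2, s3, s5}
E[(q ∧ r) U E[q U b]]: least fixpoint, start Z0 = Sat(E[q U b]) = {s0, s1, s2, s3, s5}, add states in Sat(q ∧ r) with some successor in Z. Already a fixed point.
Sat(E[(q ∧ r) U E[q U b]]) = {s0, s1, s2, s3, s5}
|Sat(E[(q ∧ r) U E[q U b]])| = |{s0, s1, s2, s3, s5}| = 5.

5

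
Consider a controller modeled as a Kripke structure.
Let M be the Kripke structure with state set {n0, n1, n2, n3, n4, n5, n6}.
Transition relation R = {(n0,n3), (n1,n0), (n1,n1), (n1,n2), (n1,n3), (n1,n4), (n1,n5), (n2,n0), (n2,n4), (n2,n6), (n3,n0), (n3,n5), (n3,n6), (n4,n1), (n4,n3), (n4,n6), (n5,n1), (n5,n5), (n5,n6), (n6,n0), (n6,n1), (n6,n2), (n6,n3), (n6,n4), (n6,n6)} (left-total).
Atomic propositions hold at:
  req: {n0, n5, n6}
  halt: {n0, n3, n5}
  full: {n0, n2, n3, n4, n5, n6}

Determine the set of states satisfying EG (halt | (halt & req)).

Sat(halt & req) = {n0, n5}
Sat(halt | (halt & req)) = {n0, n3, n5}
EG (halt | (halt & req)): greatest fixpoint, start Z0 = {n0, n3, n5}, keep only states in Sat with some successor in Z. Already a fixed point.
Sat(EG (halt | (halt & req))) = {n0, n3, n5}

{n0, n3, n5}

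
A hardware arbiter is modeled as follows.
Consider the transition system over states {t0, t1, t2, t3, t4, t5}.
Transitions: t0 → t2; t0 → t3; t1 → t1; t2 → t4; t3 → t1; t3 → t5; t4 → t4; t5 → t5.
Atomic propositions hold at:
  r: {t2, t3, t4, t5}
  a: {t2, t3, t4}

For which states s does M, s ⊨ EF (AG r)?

{t0, t2, t3, t4, t5}

AG r: greatest fixpoint, start Z0 = {t2, t3, t4, t5}, keep only states in Sat with every successor in Z. Z1 = {t2, t4, t5}; fixed.
Sat(AG r) = {t2, t4, t5}
EF (AG r): least fixpoint, start Z0 = {t2, t4, t5}, add states with some successor in Z. Z1 = {t0, t2, t3, t4, t5}; fixed.
Sat(EF (AG r)) = {t0, t2, t3, t4, t5}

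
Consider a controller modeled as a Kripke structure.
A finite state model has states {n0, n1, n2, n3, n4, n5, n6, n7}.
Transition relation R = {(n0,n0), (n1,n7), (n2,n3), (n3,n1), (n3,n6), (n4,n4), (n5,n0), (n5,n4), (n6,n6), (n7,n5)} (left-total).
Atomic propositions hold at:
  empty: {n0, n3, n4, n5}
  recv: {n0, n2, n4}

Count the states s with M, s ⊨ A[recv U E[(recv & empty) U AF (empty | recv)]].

7

Sat(recv & empty) = {n0, n4}
Sat(empty | recv) = {n0, n2, n3, n4, n5}
AF (empty | recv): least fixpoint, start Z0 = {n0, n2, n3, n4, n5}, add states with every successor in Z. Z1 = {n0, n2, n3, n4, n5, n7}; Z2 = {n0, n1, n2, n3, n4, n5, n7}; fixed.
Sat(AF (empty | recv)) = {n0, n1, n2, n3, n4, n5, n7}
E[(recv & empty) U AF (empty | recv)]: least fixpoint, start Z0 = Sat(AF (empty | recv)) = {n0, n1, n2, n3, n4, n5, n7}, add states in Sat(recv & empty) with some successor in Z. Already a fixed point.
Sat(E[(recv & empty) U AF (empty | recv)]) = {n0, n1, n2, n3, n4, n5, n7}
A[recv U E[(recv & empty) U AF (empty | recv)]]: least fixpoint, start Z0 = Sat(E[(recv & empty) U AF (empty | recv)]) = {n0, n1, n2, n3, n4, n5, n7}, add states in Sat(recv) with every successor in Z. Already a fixed point.
Sat(A[recv U E[(recv & empty) U AF (empty | recv)]]) = {n0, n1, n2, n3, n4, n5, n7}
|Sat(A[recv U E[(recv & empty) U AF (empty | recv)]])| = |{n0, n1, n2, n3, n4, n5, n7}| = 7.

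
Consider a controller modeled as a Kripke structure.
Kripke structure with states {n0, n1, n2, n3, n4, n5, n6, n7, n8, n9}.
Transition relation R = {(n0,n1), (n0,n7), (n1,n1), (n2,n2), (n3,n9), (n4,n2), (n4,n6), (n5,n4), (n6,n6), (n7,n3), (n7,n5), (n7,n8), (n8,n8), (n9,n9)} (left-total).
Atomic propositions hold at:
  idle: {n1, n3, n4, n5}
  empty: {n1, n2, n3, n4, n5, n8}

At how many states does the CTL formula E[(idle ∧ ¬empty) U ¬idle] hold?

Sat(¬empty) = {n0, n6, n7, n9}
Sat(idle ∧ ¬empty) = ∅
Sat(¬idle) = {n0, n2, n6, n7, n8, n9}
E[(idle ∧ ¬empty) U ¬idle]: least fixpoint, start Z0 = Sat(¬idle) = {n0, n2, n6, n7, n8, n9}, add states in Sat(idle ∧ ¬empty) with some successor in Z. Already a fixed point.
Sat(E[(idle ∧ ¬empty) U ¬idle]) = {n0, n2, n6, n7, n8, n9}
|Sat(E[(idle ∧ ¬empty) U ¬idle])| = |{n0, n2, n6, n7, n8, n9}| = 6.

6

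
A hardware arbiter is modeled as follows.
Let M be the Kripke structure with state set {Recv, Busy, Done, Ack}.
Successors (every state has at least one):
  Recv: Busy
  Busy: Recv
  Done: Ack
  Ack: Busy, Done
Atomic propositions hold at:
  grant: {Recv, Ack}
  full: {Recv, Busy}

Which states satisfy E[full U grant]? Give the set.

E[full U grant]: least fixpoint, start Z0 = Sat(grant) = {Recv, Ack}, add states in Sat(full) with some successor in Z. Z1 = {Recv, Busy, Ack}; fixed.
Sat(E[full U grant]) = {Recv, Busy, Ack}

{Recv, Busy, Ack}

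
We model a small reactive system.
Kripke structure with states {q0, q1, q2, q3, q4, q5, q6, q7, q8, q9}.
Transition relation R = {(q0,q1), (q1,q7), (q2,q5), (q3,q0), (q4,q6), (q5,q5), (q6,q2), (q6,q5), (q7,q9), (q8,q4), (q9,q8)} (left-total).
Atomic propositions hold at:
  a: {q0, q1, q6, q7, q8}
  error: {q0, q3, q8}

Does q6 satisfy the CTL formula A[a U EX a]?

Sat(EX a) = {s : some successor in {q0, q1, q6, q7, q8}} = {q0, q1, q3, q4, q9}
A[a U EX a]: least fixpoint, start Z0 = Sat(EX a) = {q0, q1, q3, q4, q9}, add states in Sat(a) with every successor in Z. Z1 = {q0, q1, q3, q4, q7, q8, q9}; fixed.
Sat(A[a U EX a]) = {q0, q1, q3, q4, q7, q8, q9}
q6 ∉ Sat(A[a U EX a]) = {q0, q1, q3, q4, q7, q8, q9}, so the formula does not hold at q6.

No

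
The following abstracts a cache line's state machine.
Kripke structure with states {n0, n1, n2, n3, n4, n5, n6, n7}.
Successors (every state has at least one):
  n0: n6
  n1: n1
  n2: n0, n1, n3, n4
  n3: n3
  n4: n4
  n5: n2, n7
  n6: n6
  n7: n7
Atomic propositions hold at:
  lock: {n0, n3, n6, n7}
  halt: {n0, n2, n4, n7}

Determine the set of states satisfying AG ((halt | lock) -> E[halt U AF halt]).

Sat(halt | lock) = {n0, n2, n3, n4, n6, n7}
AF halt: least fixpoint, start Z0 = {n0, n2, n4, n7}, add states with every successor in Z. Z1 = {n0, n2, n4, n5, n7}; fixed.
Sat(AF halt) = {n0, n2, n4, n5, n7}
E[halt U AF halt]: least fixpoint, start Z0 = Sat(AF halt) = {n0, n2, n4, n5, n7}, add states in Sat(halt) with some successor in Z. Already a fixed point.
Sat(E[halt U AF halt]) = {n0, n2, n4, n5, n7}
Sat((halt | lock) -> E[halt U AF halt]) = {n0, n1, n2, n4, n5, n7}
AG ((halt | lock) -> E[halt U AF halt]): greatest fixpoint, start Z0 = {n0, n1, n2, n4, n5, n7}, keep only states in Sat with every successor in Z. Z1 = {n1, n4, n5, n7}; Z2 = {n1, n4, n7}; fixed.
Sat(AG ((halt | lock) -> E[halt U AF halt])) = {n1, n4, n7}

{n1, n4, n7}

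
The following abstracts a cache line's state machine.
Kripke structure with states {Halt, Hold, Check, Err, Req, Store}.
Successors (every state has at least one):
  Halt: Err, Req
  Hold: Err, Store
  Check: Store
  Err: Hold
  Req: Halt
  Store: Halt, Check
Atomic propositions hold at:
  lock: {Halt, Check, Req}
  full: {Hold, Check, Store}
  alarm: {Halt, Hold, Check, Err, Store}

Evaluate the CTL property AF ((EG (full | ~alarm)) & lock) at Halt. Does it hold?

Sat(~alarm) = {Req}
Sat(full | ~alarm) = {Hold, Check, Req, Store}
EG (full | ~alarm): greatest fixpoint, start Z0 = {Hold, Check, Req, Store}, keep only states in Sat with some successor in Z. Z1 = {Hold, Check, Store}; fixed.
Sat(EG (full | ~alarm)) = {Hold, Check, Store}
Sat((EG (full | ~alarm)) & lock) = {Check}
AF ((EG (full | ~alarm)) & lock): least fixpoint, start Z0 = {Check}, add states with every successor in Z. Already a fixed point.
Sat(AF ((EG (full | ~alarm)) & lock)) = {Check}
Halt ∉ Sat(AF ((EG (full | ~alarm)) & lock)) = {Check}, so the formula does not hold at Halt.

No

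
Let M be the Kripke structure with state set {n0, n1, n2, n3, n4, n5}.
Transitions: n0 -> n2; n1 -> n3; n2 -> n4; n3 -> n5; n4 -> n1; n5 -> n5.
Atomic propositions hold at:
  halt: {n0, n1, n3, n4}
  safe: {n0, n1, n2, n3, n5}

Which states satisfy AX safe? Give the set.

Sat(AX safe) = {s : every successor in {n0, n1, n2, n3, n5}} = {n0, n1, n3, n4, n5}

{n0, n1, n3, n4, n5}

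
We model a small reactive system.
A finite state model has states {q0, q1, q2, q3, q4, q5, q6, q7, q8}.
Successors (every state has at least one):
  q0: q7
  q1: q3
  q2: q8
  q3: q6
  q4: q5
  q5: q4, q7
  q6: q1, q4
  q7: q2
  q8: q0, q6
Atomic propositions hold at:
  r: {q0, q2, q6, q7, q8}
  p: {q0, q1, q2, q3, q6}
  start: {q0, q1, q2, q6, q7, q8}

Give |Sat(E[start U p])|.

E[start U p]: least fixpoint, start Z0 = Sat(p) = {q0, q1, q2, q3, q6}, add states in Sat(start) with some successor in Z. Z1 = {q0, q1, q2, q3, q6, q7, q8}; fixed.
Sat(E[start U p]) = {q0, q1, q2, q3, q6, q7, q8}
|Sat(E[start U p])| = |{q0, q1, q2, q3, q6, q7, q8}| = 7.

7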